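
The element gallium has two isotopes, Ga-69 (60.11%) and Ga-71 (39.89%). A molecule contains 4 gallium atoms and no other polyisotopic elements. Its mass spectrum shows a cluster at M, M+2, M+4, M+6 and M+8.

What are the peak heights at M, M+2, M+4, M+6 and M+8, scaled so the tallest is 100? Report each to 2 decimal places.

37.67 : 100.00 : 99.54 : 44.04 : 7.31

Expanding (0.6011 + 0.3989)^4:
P(M) = 0.6011^4 = 0.130553
P(M+2) = 4 × 0.6011^3 × 0.3989^1 = 0.346549
P(M+4) = 6 × 0.6011^2 × 0.3989^2 = 0.344963
P(M+6) = 4 × 0.6011^1 × 0.3989^3 = 0.152616
P(M+8) = 0.3989^4 = 0.025320
The M+2 peak is largest (0.346549); scaling to 100 gives 37.67 : 100.00 : 99.54 : 44.04 : 7.31.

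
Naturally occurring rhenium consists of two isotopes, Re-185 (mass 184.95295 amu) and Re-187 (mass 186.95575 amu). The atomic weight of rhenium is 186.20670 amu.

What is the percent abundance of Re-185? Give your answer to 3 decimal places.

37.400%

Writing the weighted mean with unknown fraction x of Re-185:
184.95295·x + 186.95575·(1 − x) = 186.20670
(184.95295 − 186.95575)·x = 186.20670 − 186.95575
x = -0.74905 / -2.00280 = 0.37400 → 37.400% Re-185, 62.600% Re-187.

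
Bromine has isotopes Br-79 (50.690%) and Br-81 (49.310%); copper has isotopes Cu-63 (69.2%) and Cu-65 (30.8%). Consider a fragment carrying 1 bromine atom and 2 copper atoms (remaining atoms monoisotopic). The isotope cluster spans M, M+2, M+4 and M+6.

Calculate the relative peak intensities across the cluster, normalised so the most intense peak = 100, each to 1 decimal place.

53.7 : 100.0 : 57.1 : 10.3

Bromine pattern (n=1): 0.5069 : 0.4931
Copper pattern (n=2): 0.478864 : 0.426272 : 0.094864
Convolve the two distributions (both contribute in 2-u steps):
  M: 0.5069×0.478864 = 0.242736
  M+2: 0.5069×0.426272 + 0.4931×0.478864 = 0.452205
  M+4: 0.5069×0.094864 + 0.4931×0.426272 = 0.258281
  M+6: 0.4931×0.094864 = 0.046777
Scale to base peak (0.452205) = 100: 53.7 : 100.0 : 57.1 : 10.3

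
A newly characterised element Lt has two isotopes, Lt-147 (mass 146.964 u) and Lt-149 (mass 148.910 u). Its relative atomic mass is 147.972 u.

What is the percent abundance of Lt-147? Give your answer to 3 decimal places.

With x = fraction of Lt-147 (so Lt-149 is 1 − x):
146.964·x + 148.910·(1 − x) = 147.972
(146.964 − 148.910)·x = 147.972 − 148.910
x = -0.938 / -1.946 = 0.48201 → 48.201% Lt-147, 51.799% Lt-149.

48.201%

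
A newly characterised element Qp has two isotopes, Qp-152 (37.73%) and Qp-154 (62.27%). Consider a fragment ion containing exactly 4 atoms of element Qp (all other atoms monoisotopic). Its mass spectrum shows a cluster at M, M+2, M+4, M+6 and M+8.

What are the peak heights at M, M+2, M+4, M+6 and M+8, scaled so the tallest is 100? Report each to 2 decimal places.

5.56 : 36.71 : 90.89 : 100.00 : 41.26

Each Qp atom is independently Qp-152 (p = 0.3773) or Qp-154 (q = 0.6227); the cluster is the binomial expansion (p + q)^4.
P(M) = 0.3773^4 = 0.020265
P(M+2) = 4 × 0.3773^3 × 0.6227^1 = 0.133782
P(M+4) = 6 × 0.3773^2 × 0.6227^2 = 0.331194
P(M+6) = 4 × 0.3773^1 × 0.6227^3 = 0.364404
P(M+8) = 0.6227^4 = 0.150354
The M+6 peak is largest (0.364404); scaling to 100 gives 5.56 : 36.71 : 90.89 : 100.00 : 41.26.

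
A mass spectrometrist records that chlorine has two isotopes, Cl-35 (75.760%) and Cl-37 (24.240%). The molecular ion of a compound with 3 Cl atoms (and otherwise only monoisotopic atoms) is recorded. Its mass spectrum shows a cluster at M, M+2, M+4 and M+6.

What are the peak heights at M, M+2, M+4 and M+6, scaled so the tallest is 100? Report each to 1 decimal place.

The 3 Cl atoms are independent, so intensities follow the terms of (0.75760 + 0.24240)^3.
P(M) = 0.75760^3 = 0.434830
P(M+2) = 3 × 0.75760^2 × 0.24240^1 = 0.417382
P(M+4) = 3 × 0.75760^1 × 0.24240^2 = 0.133545
P(M+6) = 0.24240^3 = 0.014243
The M peak is largest (0.434830); scaling to 100 gives 100.0 : 96.0 : 30.7 : 3.3.

100.0 : 96.0 : 30.7 : 3.3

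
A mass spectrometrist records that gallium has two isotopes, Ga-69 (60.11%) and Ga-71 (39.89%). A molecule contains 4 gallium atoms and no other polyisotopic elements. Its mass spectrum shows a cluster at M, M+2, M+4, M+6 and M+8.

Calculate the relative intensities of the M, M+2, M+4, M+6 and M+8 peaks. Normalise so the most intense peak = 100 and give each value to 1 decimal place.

37.7 : 100.0 : 99.5 : 44.0 : 7.3

Expanding (0.6011 + 0.3989)^4:
P(M) = 0.6011^4 = 0.130553
P(M+2) = 4 × 0.6011^3 × 0.3989^1 = 0.346549
P(M+4) = 6 × 0.6011^2 × 0.3989^2 = 0.344963
P(M+6) = 4 × 0.6011^1 × 0.3989^3 = 0.152616
P(M+8) = 0.3989^4 = 0.025320
The M+2 peak is largest (0.346549); scaling to 100 gives 37.7 : 100.0 : 99.5 : 44.0 : 7.3.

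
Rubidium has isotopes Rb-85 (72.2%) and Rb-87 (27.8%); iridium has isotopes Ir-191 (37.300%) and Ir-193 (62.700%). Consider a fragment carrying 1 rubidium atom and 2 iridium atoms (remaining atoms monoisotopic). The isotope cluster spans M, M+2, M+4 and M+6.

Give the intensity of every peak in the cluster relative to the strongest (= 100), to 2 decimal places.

Rubidium pattern (n=1): 0.7220 : 0.2780
Iridium pattern (n=2): 0.139129 : 0.467742 : 0.393129
Convolve the two distributions (both contribute in 2-u steps):
  M: 0.7220×0.139129 = 0.100451
  M+2: 0.7220×0.467742 + 0.2780×0.139129 = 0.376388
  M+4: 0.7220×0.393129 + 0.2780×0.467742 = 0.413871
  M+6: 0.2780×0.393129 = 0.109290
Scale to base peak (0.413871) = 100: 24.27 : 90.94 : 100.00 : 26.41

24.27 : 90.94 : 100.00 : 26.41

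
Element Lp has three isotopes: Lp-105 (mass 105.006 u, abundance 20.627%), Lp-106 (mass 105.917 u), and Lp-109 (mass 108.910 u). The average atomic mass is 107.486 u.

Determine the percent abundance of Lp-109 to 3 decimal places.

58.701%

Let x and y be the fractions of Lp-106 and Lp-109. Then x + y = 1 − 0.20627 = 0.79373 and 105.917x + 108.910y = 107.486 − 0.20627×105.006 = 85.82641238.
Substituting: 105.917x + 108.910(0.79373 − x) = 85.82641238
(105.917 − 108.910)x = -0.61872192  ⇒  x = 0.20672, y = 0.58701
Lp-106: 20.672%, Lp-109: 58.701%.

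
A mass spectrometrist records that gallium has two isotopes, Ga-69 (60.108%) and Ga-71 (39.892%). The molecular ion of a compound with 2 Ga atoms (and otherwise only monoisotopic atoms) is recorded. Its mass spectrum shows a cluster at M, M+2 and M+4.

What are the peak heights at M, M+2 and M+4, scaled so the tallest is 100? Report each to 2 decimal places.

75.34 : 100.00 : 33.18

Expanding (0.60108 + 0.39892)^2:
P(M) = 0.60108^2 = 0.361297
P(M+2) = 2 × 0.60108^1 × 0.39892^1 = 0.479566
P(M+4) = 0.39892^2 = 0.159137
The M+2 peak is largest (0.479566); scaling to 100 gives 75.34 : 100.00 : 33.18.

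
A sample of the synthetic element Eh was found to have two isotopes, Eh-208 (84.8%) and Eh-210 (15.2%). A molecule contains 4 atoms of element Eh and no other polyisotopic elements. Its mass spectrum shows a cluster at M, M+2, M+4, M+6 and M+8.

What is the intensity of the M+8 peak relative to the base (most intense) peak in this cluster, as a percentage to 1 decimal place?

0.1%

Binomial terms of (0.848 + 0.152)^4: M 0.5171, M+2 0.3708, M+4 0.0997, M+6 0.0119, M+8 0.0005 → M is the base peak.
P(M) = C(4,0) × 0.848^4 × 0.152^0 = 1 × 0.51711056 × 1.0000 = 0.517111 (base)
P(M+8) = C(4,4) × 0.848^0 × 0.152^4 = 1 × 1.0000 × 0.00053379 = 0.000534
Relative intensity = 0.000534 / 0.517111 × 100 = 0.1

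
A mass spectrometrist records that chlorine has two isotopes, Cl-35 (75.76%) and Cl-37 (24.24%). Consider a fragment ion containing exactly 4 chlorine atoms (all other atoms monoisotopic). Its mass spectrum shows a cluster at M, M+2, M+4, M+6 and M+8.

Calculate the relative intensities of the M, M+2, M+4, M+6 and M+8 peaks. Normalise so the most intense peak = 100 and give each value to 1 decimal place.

78.1 : 100.0 : 48.0 : 10.2 : 0.8

The 4 Cl atoms are independent, so intensities follow the terms of (0.7576 + 0.2424)^4.
P(M) = 0.7576^4 = 0.329428
P(M+2) = 4 × 0.7576^3 × 0.2424^1 = 0.421612
P(M+4) = 6 × 0.7576^2 × 0.2424^2 = 0.202347
P(M+6) = 4 × 0.7576^1 × 0.2424^3 = 0.043162
P(M+8) = 0.2424^4 = 0.003452
The M+2 peak is largest (0.421612); scaling to 100 gives 78.1 : 100.0 : 48.0 : 10.2 : 0.8.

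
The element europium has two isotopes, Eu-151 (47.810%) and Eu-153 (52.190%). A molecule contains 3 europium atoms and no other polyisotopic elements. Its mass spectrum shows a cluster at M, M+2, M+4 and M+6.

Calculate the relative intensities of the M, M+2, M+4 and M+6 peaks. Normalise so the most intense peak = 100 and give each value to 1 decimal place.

28.0 : 91.6 : 100.0 : 36.4

Expanding (0.47810 + 0.52190)^3:
P(M) = 0.47810^3 = 0.109284
P(M+2) = 3 × 0.47810^2 × 0.52190^1 = 0.357887
P(M+4) = 3 × 0.47810^1 × 0.52190^2 = 0.390674
P(M+6) = 0.52190^3 = 0.142155
The M+4 peak is largest (0.390674); scaling to 100 gives 28.0 : 91.6 : 100.0 : 36.4.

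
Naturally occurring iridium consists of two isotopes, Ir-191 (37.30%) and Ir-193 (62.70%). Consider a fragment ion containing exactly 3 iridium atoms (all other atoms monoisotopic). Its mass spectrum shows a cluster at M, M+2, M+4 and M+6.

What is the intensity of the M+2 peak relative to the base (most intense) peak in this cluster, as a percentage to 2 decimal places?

Binomial terms of (0.3730 + 0.6270)^3: M 0.0519, M+2 0.2617, M+4 0.4399, M+6 0.2465 → M+4 is the base peak.
P(M+4) = C(3,2) × 0.3730^1 × 0.6270^2 = 3 × 0.3730 × 0.393129 = 0.439911 (base)
P(M+2) = C(3,1) × 0.3730^2 × 0.6270^1 = 3 × 0.139129 × 0.6270 = 0.261702
Relative intensity = 0.261702 / 0.439911 × 100 = 59.49

59.49%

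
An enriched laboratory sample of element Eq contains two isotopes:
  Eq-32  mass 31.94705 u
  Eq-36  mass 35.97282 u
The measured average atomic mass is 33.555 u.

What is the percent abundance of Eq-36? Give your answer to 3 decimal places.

39.941%

With x = fraction of Eq-32 (so Eq-36 is 1 − x):
31.94705·x + 35.97282·(1 − x) = 33.555
(31.94705 − 35.97282)·x = 33.555 − 35.97282
x = -2.41782 / -4.02577 = 0.60059 → 60.059% Eq-32, 39.941% Eq-36.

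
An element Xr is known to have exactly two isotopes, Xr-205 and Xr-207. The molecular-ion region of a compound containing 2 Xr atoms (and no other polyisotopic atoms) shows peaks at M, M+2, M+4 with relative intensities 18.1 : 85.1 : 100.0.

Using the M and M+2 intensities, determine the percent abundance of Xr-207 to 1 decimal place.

70.2%

Let p = fractional abundance of Xr-205. I(M+2)/I(M) = [C(2,1)·p^1·(1−p)] / p^2 = 2·(1−p)/p = 85.1/18.1 = 4.7017
(1−p)/p = 4.7017/2 = 2.3508  ⇒  p = 1/(1 + 2.3508) = 0.2984
Xr-205: 29.8%, Xr-207: 70.2%.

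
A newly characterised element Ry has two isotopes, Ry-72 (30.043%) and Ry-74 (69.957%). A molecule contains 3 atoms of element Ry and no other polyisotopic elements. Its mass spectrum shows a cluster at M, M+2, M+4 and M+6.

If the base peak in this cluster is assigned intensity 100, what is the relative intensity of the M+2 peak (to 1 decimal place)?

Term probabilities: M 0.0271, M+2 0.1894, M+4 0.4411, M+6 0.3424. Base peak = M+4.
P(M+4) = C(3,2) × 0.30043^1 × 0.69957^2 = 3 × 0.30043 × 0.48939818 = 0.441090 (base)
P(M+2) = C(3,1) × 0.30043^2 × 0.69957^1 = 3 × 0.09025818 × 0.69957 = 0.189426
Relative intensity = 0.189426 / 0.441090 × 100 = 42.9

42.9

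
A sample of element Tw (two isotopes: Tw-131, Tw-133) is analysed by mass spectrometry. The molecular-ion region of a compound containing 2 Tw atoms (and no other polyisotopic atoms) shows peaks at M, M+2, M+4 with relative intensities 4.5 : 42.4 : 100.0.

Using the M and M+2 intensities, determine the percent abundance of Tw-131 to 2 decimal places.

Write p for the Tw-131 fraction. I(M+2)/I(M) = [C(2,1)·p^1·(1−p)] / p^2 = 2·(1−p)/p = 42.4/4.5 = 9.4222
(1−p)/p = 9.4222/2 = 4.7111  ⇒  p = 1/(1 + 4.7111) = 0.1751
Tw-131: 17.51%, Tw-133: 82.49%.

17.51%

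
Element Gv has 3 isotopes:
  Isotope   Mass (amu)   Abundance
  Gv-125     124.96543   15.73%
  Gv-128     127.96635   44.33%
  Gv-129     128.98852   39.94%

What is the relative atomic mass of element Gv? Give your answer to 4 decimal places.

127.9026 amu

The abundance-weighted mean is 0.1573 × 124.96543 + 0.4433 × 127.96635 + 0.3994 × 128.98852
= 19.657062 + 56.727483 + 51.518015 = 127.902560 amu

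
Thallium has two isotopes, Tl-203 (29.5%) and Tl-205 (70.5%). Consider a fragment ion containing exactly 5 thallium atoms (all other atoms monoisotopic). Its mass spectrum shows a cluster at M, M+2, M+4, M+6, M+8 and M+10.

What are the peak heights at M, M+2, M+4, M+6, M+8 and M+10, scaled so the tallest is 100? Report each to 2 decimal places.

The 5 Tl atoms are independent, so intensities follow the terms of (0.295 + 0.705)^5.
P(M) = 0.295^5 = 0.002234
P(M+2) = 5 × 0.295^4 × 0.705^1 = 0.026696
P(M+4) = 10 × 0.295^3 × 0.705^2 = 0.127598
P(M+6) = 10 × 0.295^2 × 0.705^3 = 0.304938
P(M+8) = 5 × 0.295^1 × 0.705^4 = 0.364375
P(M+10) = 0.705^5 = 0.174159
The M+8 peak is largest (0.364375); scaling to 100 gives 0.61 : 7.33 : 35.02 : 83.69 : 100.00 : 47.80.

0.61 : 7.33 : 35.02 : 83.69 : 100.00 : 47.80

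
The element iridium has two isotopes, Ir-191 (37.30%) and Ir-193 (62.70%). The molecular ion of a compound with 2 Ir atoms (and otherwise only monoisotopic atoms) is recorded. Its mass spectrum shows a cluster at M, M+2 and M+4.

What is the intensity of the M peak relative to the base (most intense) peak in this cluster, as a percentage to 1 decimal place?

29.7%

Binomial terms of (0.3730 + 0.6270)^2: M 0.1391, M+2 0.4677, M+4 0.3931 → M+2 is the base peak.
P(M+2) = C(2,1) × 0.3730^1 × 0.6270^1 = 2 × 0.3730 × 0.6270 = 0.467742 (base)
P(M) = C(2,0) × 0.3730^2 × 0.6270^0 = 1 × 0.139129 × 1.0000 = 0.139129
Relative intensity = 0.139129 / 0.467742 × 100 = 29.7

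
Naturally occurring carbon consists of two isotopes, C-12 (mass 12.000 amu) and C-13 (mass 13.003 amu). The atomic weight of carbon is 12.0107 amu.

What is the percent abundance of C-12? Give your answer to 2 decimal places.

Let x be the fractional abundance of C-12; then C-13 has abundance 1 − x.
12.000·x + 13.003·(1 − x) = 12.0107
(12.000 − 13.003)·x = 12.0107 − 13.003
x = -0.9923 / -1.003 = 0.98933 → 98.93% C-12, 1.07% C-13.

98.93%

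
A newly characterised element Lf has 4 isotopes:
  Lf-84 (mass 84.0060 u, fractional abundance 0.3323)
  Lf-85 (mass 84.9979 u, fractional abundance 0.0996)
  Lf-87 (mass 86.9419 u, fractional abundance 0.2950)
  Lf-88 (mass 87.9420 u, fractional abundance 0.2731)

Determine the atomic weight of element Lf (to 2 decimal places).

86.05 u

Average mass = Σ (abundance × isotope mass) = 0.3323 × 84.0060 + 0.0996 × 84.9979 + 0.2950 × 86.9419 + 0.2731 × 87.9420
= 27.91519 + 8.46579 + 25.64786 + 24.01696 = 86.04580 u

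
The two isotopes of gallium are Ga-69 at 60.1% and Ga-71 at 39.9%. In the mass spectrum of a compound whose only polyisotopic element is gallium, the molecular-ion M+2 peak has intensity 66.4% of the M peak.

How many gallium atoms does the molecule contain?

The M+2/M ratio from n Ga atoms is n · q/p = n · 0.399/0.601.
n = 0.664 × 0.601/0.399 = 1.00 ≈ 1

1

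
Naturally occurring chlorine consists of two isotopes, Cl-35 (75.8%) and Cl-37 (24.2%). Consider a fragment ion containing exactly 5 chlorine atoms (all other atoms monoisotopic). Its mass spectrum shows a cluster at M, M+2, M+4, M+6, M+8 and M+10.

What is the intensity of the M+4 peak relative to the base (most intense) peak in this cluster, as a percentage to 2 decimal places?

63.85%

Binomial terms of (0.758 + 0.242)^5: M 0.2502, M+2 0.3994, M+4 0.2551, M+6 0.0814, M+8 0.0130, M+10 0.0008 → M+2 is the base peak.
P(M+2) = C(5,1) × 0.758^4 × 0.242^1 = 5 × 0.33012379 × 0.2420 = 0.399450 (base)
P(M+4) = C(5,2) × 0.758^3 × 0.242^2 = 10 × 0.43551951 × 0.058564 = 0.255058
Relative intensity = 0.255058 / 0.399450 × 100 = 63.85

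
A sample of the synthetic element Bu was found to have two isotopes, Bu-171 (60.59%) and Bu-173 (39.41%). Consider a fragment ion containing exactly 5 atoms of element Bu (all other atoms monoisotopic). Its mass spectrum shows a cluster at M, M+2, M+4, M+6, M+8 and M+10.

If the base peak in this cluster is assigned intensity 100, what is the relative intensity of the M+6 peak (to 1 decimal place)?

Term probabilities: M 0.0817, M+2 0.2656, M+4 0.3455, M+6 0.2247, M+8 0.0731, M+10 0.0095. Base peak = M+4.
P(M+4) = C(5,2) × 0.6059^3 × 0.3941^2 = 10 × 0.22243486 × 0.15531481 = 0.345474 (base)
P(M+6) = C(5,3) × 0.6059^2 × 0.3941^3 = 10 × 0.36711481 × 0.06120957 = 0.224709
Relative intensity = 0.224709 / 0.345474 × 100 = 65.0

65.0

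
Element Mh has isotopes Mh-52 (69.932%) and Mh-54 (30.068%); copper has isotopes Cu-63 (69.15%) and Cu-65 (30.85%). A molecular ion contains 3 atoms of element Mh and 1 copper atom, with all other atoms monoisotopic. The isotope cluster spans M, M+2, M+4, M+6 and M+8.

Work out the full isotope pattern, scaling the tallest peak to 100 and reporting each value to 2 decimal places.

Element Mh pattern (n=3): 0.34200137 : 0.44114128 : 0.18967334 : 0.02718402
Copper pattern (n=1): 0.6915 : 0.3085
Convolve the two distributions (both contribute in 2-u steps):
  M: 0.34200137×0.6915 = 0.236494
  M+2: 0.34200137×0.3085 + 0.44114128×0.6915 = 0.410557
  M+4: 0.44114128×0.3085 + 0.18967334×0.6915 = 0.267251
  M+6: 0.18967334×0.3085 + 0.02718402×0.6915 = 0.077312
  M+8: 0.02718402×0.3085 = 0.008386
Scale to base peak (0.410557) = 100: 57.60 : 100.00 : 65.09 : 18.83 : 2.04

57.60 : 100.00 : 65.09 : 18.83 : 2.04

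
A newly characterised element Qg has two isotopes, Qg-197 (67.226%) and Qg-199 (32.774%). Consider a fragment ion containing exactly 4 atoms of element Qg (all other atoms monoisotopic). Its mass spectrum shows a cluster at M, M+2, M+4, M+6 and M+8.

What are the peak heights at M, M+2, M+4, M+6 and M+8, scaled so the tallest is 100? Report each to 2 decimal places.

Expanding (0.67226 + 0.32774)^4:
P(M) = 0.67226^4 = 0.204244
P(M+2) = 4 × 0.67226^3 × 0.32774^1 = 0.398292
P(M+4) = 6 × 0.67226^2 × 0.32774^2 = 0.291263
P(M+6) = 4 × 0.67226^1 × 0.32774^3 = 0.094664
P(M+8) = 0.32774^4 = 0.011538
The M+2 peak is largest (0.398292); scaling to 100 gives 51.28 : 100.00 : 73.13 : 23.77 : 2.90.

51.28 : 100.00 : 73.13 : 23.77 : 2.90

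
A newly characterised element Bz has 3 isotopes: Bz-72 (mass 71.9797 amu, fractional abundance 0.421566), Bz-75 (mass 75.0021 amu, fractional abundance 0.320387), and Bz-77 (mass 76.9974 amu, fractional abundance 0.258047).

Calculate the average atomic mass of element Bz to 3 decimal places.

74.243 amu

Ar = Σ fᵢ·mᵢ = 0.421566 × 71.9797 + 0.320387 × 75.0021 + 0.258047 × 76.9974
= 30.34419 + 24.02970 + 19.86895 = 74.24284 amu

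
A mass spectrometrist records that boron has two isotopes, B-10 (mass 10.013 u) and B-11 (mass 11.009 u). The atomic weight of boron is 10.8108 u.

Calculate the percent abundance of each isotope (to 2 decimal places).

B-10: 19.90%, B-11: 80.10%

Let x be the fractional abundance of B-10; then B-11 has abundance 1 − x.
10.013·x + 11.009·(1 − x) = 10.8108
(10.013 − 11.009)·x = 10.8108 − 11.009
x = -0.1982 / -0.996 = 0.19900 → 19.90% B-10, 80.10% B-11.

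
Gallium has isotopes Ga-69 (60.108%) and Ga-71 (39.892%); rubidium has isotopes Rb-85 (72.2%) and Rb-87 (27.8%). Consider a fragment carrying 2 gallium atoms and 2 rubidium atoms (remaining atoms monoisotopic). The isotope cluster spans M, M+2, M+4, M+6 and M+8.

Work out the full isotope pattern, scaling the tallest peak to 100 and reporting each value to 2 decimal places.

47.68 : 100.00 : 76.80 : 25.55 : 3.11

Gallium pattern (n=2): 0.36129717 : 0.47956567 : 0.15913717
Rubidium pattern (n=2): 0.521284 : 0.401432 : 0.077284
Convolve the two distributions (both contribute in 2-u steps):
  M: 0.36129717×0.521284 = 0.188338
  M+2: 0.36129717×0.401432 + 0.47956567×0.521284 = 0.395026
  M+4: 0.36129717×0.077284 + 0.47956567×0.401432 + 0.15913717×0.521284 = 0.303391
  M+6: 0.47956567×0.077284 + 0.15913717×0.401432 = 0.100946
  M+8: 0.15913717×0.077284 = 0.012299
Scale to base peak (0.395026) = 100: 47.68 : 100.00 : 76.80 : 25.55 : 3.11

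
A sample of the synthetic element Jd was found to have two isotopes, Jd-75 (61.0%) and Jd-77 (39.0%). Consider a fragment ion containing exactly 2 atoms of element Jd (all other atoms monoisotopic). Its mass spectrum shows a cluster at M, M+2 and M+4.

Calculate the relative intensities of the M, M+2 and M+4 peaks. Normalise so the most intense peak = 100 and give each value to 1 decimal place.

Expanding (0.610 + 0.390)^2:
P(M) = 0.610^2 = 0.372100
P(M+2) = 2 × 0.610^1 × 0.390^1 = 0.475800
P(M+4) = 0.390^2 = 0.152100
The M+2 peak is largest (0.475800); scaling to 100 gives 78.2 : 100.0 : 32.0.

78.2 : 100.0 : 32.0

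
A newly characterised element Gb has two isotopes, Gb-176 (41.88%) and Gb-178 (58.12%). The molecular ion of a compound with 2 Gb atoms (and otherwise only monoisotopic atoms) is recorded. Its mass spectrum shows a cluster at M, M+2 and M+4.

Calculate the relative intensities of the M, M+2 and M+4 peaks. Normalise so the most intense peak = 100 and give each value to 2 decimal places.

36.03 : 100.00 : 69.39

Each Gb atom is independently Gb-176 (p = 0.4188) or Gb-178 (q = 0.5812); the cluster is the binomial expansion (p + q)^2.
P(M) = 0.4188^2 = 0.175393
P(M+2) = 2 × 0.4188^1 × 0.5812^1 = 0.486813
P(M+4) = 0.5812^2 = 0.337793
The M+2 peak is largest (0.486813); scaling to 100 gives 36.03 : 100.00 : 69.39.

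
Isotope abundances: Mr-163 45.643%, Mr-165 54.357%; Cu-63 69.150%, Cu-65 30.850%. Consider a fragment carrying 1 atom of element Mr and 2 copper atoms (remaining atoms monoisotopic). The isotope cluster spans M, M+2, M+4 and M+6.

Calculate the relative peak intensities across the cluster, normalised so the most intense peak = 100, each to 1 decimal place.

Element Mr pattern (n=1): 0.45643 : 0.54357
Copper pattern (n=2): 0.47817225 : 0.4266555 : 0.09517225
Convolve the two distributions (both contribute in 2-u steps):
  M: 0.45643×0.47817225 = 0.218252
  M+2: 0.45643×0.4266555 + 0.54357×0.47817225 = 0.454658
  M+4: 0.45643×0.09517225 + 0.54357×0.4266555 = 0.275357
  M+6: 0.54357×0.09517225 = 0.051733
Scale to base peak (0.454658) = 100: 48.0 : 100.0 : 60.6 : 11.4

48.0 : 100.0 : 60.6 : 11.4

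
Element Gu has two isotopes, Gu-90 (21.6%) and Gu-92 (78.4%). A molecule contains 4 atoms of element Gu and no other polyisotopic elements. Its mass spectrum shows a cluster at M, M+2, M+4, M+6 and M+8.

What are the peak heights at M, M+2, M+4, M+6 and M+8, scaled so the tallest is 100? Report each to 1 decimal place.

Each Gu atom is independently Gu-90 (p = 0.216) or Gu-92 (q = 0.784); the cluster is the binomial expansion (p + q)^4.
P(M) = 0.216^4 = 0.002177
P(M+2) = 4 × 0.216^3 × 0.784^1 = 0.031604
P(M+4) = 6 × 0.216^2 × 0.784^2 = 0.172064
P(M+6) = 4 × 0.216^1 × 0.784^3 = 0.416353
P(M+8) = 0.784^4 = 0.377802
The M+6 peak is largest (0.416353); scaling to 100 gives 0.5 : 7.6 : 41.3 : 100.0 : 90.7.

0.5 : 7.6 : 41.3 : 100.0 : 90.7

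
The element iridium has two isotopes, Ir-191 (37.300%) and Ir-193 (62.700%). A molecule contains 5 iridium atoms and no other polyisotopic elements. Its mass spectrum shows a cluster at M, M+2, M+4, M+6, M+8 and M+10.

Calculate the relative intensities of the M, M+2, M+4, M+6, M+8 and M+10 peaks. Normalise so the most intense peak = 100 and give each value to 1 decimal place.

The 5 Ir atoms are independent, so intensities follow the terms of (0.37300 + 0.62700)^5.
P(M) = 0.37300^5 = 0.007220
P(M+2) = 5 × 0.37300^4 × 0.62700^1 = 0.060684
P(M+4) = 10 × 0.37300^3 × 0.62700^2 = 0.204015
P(M+6) = 10 × 0.37300^2 × 0.62700^3 = 0.342942
P(M+8) = 5 × 0.37300^1 × 0.62700^4 = 0.288237
P(M+10) = 0.62700^5 = 0.096903
The M+6 peak is largest (0.342942); scaling to 100 gives 2.1 : 17.7 : 59.5 : 100.0 : 84.0 : 28.3.

2.1 : 17.7 : 59.5 : 100.0 : 84.0 : 28.3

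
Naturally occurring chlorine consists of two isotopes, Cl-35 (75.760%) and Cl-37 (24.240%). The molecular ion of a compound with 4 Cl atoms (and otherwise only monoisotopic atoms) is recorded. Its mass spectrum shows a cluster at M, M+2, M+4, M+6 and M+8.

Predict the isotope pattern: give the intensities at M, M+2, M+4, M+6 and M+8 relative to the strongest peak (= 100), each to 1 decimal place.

Expanding (0.75760 + 0.24240)^4:
P(M) = 0.75760^4 = 0.329428
P(M+2) = 4 × 0.75760^3 × 0.24240^1 = 0.421612
P(M+4) = 6 × 0.75760^2 × 0.24240^2 = 0.202347
P(M+6) = 4 × 0.75760^1 × 0.24240^3 = 0.043162
P(M+8) = 0.24240^4 = 0.003452
The M+2 peak is largest (0.421612); scaling to 100 gives 78.1 : 100.0 : 48.0 : 10.2 : 0.8.

78.1 : 100.0 : 48.0 : 10.2 : 0.8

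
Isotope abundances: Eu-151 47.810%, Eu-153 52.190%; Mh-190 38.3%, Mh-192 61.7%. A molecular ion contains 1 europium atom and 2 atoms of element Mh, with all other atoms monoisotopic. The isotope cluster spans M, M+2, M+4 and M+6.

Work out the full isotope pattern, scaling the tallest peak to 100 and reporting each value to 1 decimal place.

16.4 : 70.6 : 100.0 : 46.3

Europium pattern (n=1): 0.4781 : 0.5219
Element Mh pattern (n=2): 0.146689 : 0.472622 : 0.380689
Convolve the two distributions (both contribute in 2-u steps):
  M: 0.4781×0.146689 = 0.070132
  M+2: 0.4781×0.472622 + 0.5219×0.146689 = 0.302518
  M+4: 0.4781×0.380689 + 0.5219×0.472622 = 0.428669
  M+6: 0.5219×0.380689 = 0.198682
Scale to base peak (0.428669) = 100: 16.4 : 70.6 : 100.0 : 46.3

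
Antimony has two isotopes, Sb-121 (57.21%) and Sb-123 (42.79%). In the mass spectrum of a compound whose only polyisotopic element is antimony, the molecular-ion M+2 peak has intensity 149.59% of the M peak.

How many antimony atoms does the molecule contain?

2

For n independent Sb atoms, I(M+2)/I(M) = n · (abundance Sb-123) / (abundance Sb-121) = n · 0.4279/0.5721.
n = 1.4959 × 0.5721/0.4279 = 2.00 ≈ 2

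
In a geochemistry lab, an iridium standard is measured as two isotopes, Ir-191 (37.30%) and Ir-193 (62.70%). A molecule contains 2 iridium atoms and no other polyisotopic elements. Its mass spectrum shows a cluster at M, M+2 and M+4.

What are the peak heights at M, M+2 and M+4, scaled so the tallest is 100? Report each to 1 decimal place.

29.7 : 100.0 : 84.0

Each Ir atom is independently Ir-191 (p = 0.3730) or Ir-193 (q = 0.6270); the cluster is the binomial expansion (p + q)^2.
P(M) = 0.3730^2 = 0.139129
P(M+2) = 2 × 0.3730^1 × 0.6270^1 = 0.467742
P(M+4) = 0.6270^2 = 0.393129
The M+2 peak is largest (0.467742); scaling to 100 gives 29.7 : 100.0 : 84.0.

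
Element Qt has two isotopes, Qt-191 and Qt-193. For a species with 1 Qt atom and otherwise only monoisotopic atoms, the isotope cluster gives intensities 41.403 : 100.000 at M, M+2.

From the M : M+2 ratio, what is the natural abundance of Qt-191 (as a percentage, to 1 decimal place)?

29.3%

If p is the fraction of Qt that is Qt-191, then I(M+2)/I(M) = [C(1,1)·p^0·(1−p)] / p^1 = 1·(1−p)/p = 100.000/41.403 = 2.4153
(1−p)/p = 2.4153/1 = 2.4153  ⇒  p = 1/(1 + 2.4153) = 0.2928
Qt-191: 29.3%, Qt-193: 70.7%.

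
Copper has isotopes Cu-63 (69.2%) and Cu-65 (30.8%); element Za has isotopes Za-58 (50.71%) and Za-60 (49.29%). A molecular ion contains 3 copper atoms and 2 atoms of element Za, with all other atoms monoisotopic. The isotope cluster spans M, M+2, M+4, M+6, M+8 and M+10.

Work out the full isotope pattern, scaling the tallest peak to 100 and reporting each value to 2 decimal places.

Copper pattern (n=3): 0.33137389 : 0.44247034 : 0.19693766 : 0.02921811
Element Za pattern (n=2): 0.25715041 : 0.49989918 : 0.24295041
Convolve the two distributions (both contribute in 2-u steps):
  M: 0.33137389×0.25715041 = 0.085213
  M+2: 0.33137389×0.49989918 + 0.44247034×0.25715041 = 0.279435
  M+4: 0.33137389×0.24295041 + 0.44247034×0.49989918 + 0.19693766×0.25715041 = 0.352341
  M+6: 0.44247034×0.24295041 + 0.19693766×0.49989918 + 0.02921811×0.25715041 = 0.213461
  M+8: 0.19693766×0.24295041 + 0.02921811×0.49989918 = 0.062452
  M+10: 0.02921811×0.24295041 = 0.007099
Scale to base peak (0.352341) = 100: 24.18 : 79.31 : 100.00 : 60.58 : 17.72 : 2.01

24.18 : 79.31 : 100.00 : 60.58 : 17.72 : 2.01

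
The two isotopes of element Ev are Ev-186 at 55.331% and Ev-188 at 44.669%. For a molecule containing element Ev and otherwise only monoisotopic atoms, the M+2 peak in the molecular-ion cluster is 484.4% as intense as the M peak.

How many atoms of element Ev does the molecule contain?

6

The M+2/M ratio from n Ev atoms is n · q/p = n · 0.44669/0.55331.
n = 4.844 × 0.55331/0.44669 = 6.00 ≈ 6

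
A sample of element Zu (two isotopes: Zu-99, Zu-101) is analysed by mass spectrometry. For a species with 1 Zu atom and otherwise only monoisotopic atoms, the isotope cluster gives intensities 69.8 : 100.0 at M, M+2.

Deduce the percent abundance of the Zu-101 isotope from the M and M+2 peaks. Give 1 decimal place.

58.9%

Let p = fractional abundance of Zu-99. I(M+2)/I(M) = [C(1,1)·p^0·(1−p)] / p^1 = 1·(1−p)/p = 100.0/69.8 = 1.4327
(1−p)/p = 1.4327/1 = 1.4327  ⇒  p = 1/(1 + 1.4327) = 0.4111
Zu-99: 41.1%, Zu-101: 58.9%.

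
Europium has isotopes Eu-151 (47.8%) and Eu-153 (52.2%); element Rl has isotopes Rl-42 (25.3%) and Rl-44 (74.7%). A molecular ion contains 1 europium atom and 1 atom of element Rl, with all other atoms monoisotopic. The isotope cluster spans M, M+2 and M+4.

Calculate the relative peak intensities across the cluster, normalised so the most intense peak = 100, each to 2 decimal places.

24.72 : 100.00 : 79.72

Europium pattern (n=1): 0.4780 : 0.5220
Element Rl pattern (n=1): 0.2530 : 0.7470
Convolve the two distributions (both contribute in 2-u steps):
  M: 0.4780×0.2530 = 0.120934
  M+2: 0.4780×0.7470 + 0.5220×0.2530 = 0.489132
  M+4: 0.5220×0.7470 = 0.389934
Scale to base peak (0.489132) = 100: 24.72 : 100.00 : 79.72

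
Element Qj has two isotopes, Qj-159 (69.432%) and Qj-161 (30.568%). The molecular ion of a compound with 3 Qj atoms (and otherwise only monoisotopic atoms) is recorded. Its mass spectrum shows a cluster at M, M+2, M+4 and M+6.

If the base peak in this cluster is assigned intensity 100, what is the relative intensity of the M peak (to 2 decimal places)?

(0.69432 + 0.30568)^3 gives M 0.3347, M+2 0.4421, M+4 0.1946, M+6 0.0286; the largest is M+2.
P(M+2) = C(3,1) × 0.69432^2 × 0.30568^1 = 3 × 0.48208026 × 0.30568 = 0.442087 (base)
P(M) = C(3,0) × 0.69432^3 × 0.30568^0 = 1 × 0.33471797 × 1.0000 = 0.334718
Relative intensity = 0.334718 / 0.442087 × 100 = 75.71

75.71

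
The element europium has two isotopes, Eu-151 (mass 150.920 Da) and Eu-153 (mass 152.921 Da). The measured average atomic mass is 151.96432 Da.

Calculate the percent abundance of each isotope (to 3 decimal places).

With x = fraction of Eu-151 (so Eu-153 is 1 − x):
150.920·x + 152.921·(1 − x) = 151.96432
(150.920 − 152.921)·x = 151.96432 − 152.921
x = -0.95668 / -2.001 = 0.47810 → 47.810% Eu-151, 52.190% Eu-153.

Eu-151: 47.810%, Eu-153: 52.190%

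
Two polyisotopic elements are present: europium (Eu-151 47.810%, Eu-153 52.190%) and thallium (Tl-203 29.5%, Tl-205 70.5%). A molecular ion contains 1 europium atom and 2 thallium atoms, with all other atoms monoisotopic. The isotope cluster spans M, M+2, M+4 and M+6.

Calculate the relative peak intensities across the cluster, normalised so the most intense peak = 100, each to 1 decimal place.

Europium pattern (n=1): 0.4781 : 0.5219
Thallium pattern (n=2): 0.087025 : 0.41595 : 0.497025
Convolve the two distributions (both contribute in 2-u steps):
  M: 0.4781×0.087025 = 0.041607
  M+2: 0.4781×0.41595 + 0.5219×0.087025 = 0.244284
  M+4: 0.4781×0.497025 + 0.5219×0.41595 = 0.454712
  M+6: 0.5219×0.497025 = 0.259397
Scale to base peak (0.454712) = 100: 9.2 : 53.7 : 100.0 : 57.0

9.2 : 53.7 : 100.0 : 57.0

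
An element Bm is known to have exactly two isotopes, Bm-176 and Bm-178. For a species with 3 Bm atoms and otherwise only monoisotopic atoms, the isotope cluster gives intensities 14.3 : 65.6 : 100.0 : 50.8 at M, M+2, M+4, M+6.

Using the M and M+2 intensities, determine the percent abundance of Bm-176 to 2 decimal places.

Write p for the Bm-176 fraction. I(M+2)/I(M) = [C(3,1)·p^2·(1−p)] / p^3 = 3·(1−p)/p = 65.6/14.3 = 4.5874
(1−p)/p = 4.5874/3 = 1.5291  ⇒  p = 1/(1 + 1.5291) = 0.3954
Bm-176: 39.54%, Bm-178: 60.46%.

39.54%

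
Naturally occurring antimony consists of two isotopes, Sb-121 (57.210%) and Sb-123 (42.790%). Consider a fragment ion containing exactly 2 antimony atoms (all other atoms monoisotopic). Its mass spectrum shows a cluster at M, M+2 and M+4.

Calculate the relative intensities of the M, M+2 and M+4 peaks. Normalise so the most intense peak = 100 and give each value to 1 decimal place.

66.8 : 100.0 : 37.4

The 2 Sb atoms are independent, so intensities follow the terms of (0.57210 + 0.42790)^2.
P(M) = 0.57210^2 = 0.327298
P(M+2) = 2 × 0.57210^1 × 0.42790^1 = 0.489603
P(M+4) = 0.42790^2 = 0.183098
The M+2 peak is largest (0.489603); scaling to 100 gives 66.8 : 100.0 : 37.4.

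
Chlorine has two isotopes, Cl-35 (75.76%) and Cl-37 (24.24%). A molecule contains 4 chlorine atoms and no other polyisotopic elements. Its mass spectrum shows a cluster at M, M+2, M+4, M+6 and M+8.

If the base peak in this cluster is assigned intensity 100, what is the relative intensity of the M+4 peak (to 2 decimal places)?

47.99

(0.7576 + 0.2424)^4 gives M 0.3294, M+2 0.4216, M+4 0.2023, M+6 0.0432, M+8 0.0035; the largest is M+2.
P(M+2) = C(4,1) × 0.7576^3 × 0.2424^1 = 4 × 0.4348304 × 0.2424 = 0.421612 (base)
P(M+4) = C(4,2) × 0.7576^2 × 0.2424^2 = 6 × 0.57395776 × 0.05875776 = 0.202347
Relative intensity = 0.202347 / 0.421612 × 100 = 47.99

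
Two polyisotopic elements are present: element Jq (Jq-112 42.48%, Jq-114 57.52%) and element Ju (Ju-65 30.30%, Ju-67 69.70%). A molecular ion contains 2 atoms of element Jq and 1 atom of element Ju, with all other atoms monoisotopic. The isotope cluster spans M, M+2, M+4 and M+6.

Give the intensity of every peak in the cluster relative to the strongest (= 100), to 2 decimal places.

Element Jq pattern (n=2): 0.18045504 : 0.48868992 : 0.33085504
Element Ju pattern (n=1): 0.3030 : 0.6970
Convolve the two distributions (both contribute in 2-u steps):
  M: 0.18045504×0.3030 = 0.054678
  M+2: 0.18045504×0.6970 + 0.48868992×0.3030 = 0.273850
  M+4: 0.48868992×0.6970 + 0.33085504×0.3030 = 0.440866
  M+6: 0.33085504×0.6970 = 0.230606
Scale to base peak (0.440866) = 100: 12.40 : 62.12 : 100.00 : 52.31

12.40 : 62.12 : 100.00 : 52.31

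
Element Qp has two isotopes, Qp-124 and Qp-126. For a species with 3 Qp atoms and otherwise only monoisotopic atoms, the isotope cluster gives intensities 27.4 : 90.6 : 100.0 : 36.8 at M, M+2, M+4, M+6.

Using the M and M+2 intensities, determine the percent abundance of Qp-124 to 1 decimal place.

47.6%

Write p for the Qp-124 fraction. I(M+2)/I(M) = [C(3,1)·p^2·(1−p)] / p^3 = 3·(1−p)/p = 90.6/27.4 = 3.3066
(1−p)/p = 3.3066/3 = 1.1022  ⇒  p = 1/(1 + 1.1022) = 0.4757
Qp-124: 47.6%, Qp-126: 52.4%.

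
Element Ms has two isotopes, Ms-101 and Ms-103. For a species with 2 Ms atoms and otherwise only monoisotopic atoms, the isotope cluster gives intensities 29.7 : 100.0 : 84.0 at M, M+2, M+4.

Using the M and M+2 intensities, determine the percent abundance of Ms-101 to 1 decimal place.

Write p for the Ms-101 fraction. I(M+2)/I(M) = [C(2,1)·p^1·(1−p)] / p^2 = 2·(1−p)/p = 100.0/29.7 = 3.3670
(1−p)/p = 3.3670/2 = 1.6835  ⇒  p = 1/(1 + 1.6835) = 0.3726
Ms-101: 37.3%, Ms-103: 62.7%.

37.3%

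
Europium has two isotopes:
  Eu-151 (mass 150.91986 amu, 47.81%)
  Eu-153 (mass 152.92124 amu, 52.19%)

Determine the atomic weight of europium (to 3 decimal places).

Weight each isotope mass by its fractional abundance: 0.4781 × 150.91986 + 0.5219 × 152.92124
= 72.154785 + 79.809595 = 151.964380 amu

151.964 amu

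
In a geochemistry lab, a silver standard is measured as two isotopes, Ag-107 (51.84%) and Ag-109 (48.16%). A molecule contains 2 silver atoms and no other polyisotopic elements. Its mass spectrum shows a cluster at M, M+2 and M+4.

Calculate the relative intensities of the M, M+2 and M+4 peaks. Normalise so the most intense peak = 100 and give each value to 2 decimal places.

The 2 Ag atoms are independent, so intensities follow the terms of (0.5184 + 0.4816)^2.
P(M) = 0.5184^2 = 0.268739
P(M+2) = 2 × 0.5184^1 × 0.4816^1 = 0.499323
P(M+4) = 0.4816^2 = 0.231939
The M+2 peak is largest (0.499323); scaling to 100 gives 53.82 : 100.00 : 46.45.

53.82 : 100.00 : 46.45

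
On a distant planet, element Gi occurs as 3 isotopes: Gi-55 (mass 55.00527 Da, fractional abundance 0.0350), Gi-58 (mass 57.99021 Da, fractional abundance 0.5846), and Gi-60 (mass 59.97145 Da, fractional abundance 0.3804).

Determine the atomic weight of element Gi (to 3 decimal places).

Average mass = Σ (abundance × isotope mass) = 0.0350 × 55.00527 + 0.5846 × 57.99021 + 0.3804 × 59.97145
= 1.925184 + 33.901077 + 22.813140 = 58.639401 Da

58.639 Da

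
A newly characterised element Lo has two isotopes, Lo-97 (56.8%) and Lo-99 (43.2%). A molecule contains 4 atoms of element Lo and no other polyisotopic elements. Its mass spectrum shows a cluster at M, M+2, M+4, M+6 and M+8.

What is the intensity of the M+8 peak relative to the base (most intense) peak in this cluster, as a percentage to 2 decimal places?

9.64%

Term probabilities: M 0.1041, M+2 0.3167, M+4 0.3613, M+6 0.1832, M+8 0.0348. Base peak = M+4.
P(M+4) = C(4,2) × 0.568^2 × 0.432^2 = 6 × 0.322624 × 0.186624 = 0.361256 (base)
P(M+8) = C(4,4) × 0.568^0 × 0.432^4 = 1 × 1.0000 × 0.03482852 = 0.034829
Relative intensity = 0.034829 / 0.361256 × 100 = 9.64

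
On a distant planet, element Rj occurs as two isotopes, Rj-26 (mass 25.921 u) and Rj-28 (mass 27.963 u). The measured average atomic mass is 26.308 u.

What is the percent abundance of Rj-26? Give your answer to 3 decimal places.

81.048%

Let x be the fractional abundance of Rj-26; then Rj-28 has abundance 1 − x.
25.921·x + 27.963·(1 − x) = 26.308
(25.921 − 27.963)·x = 26.308 − 27.963
x = -1.655 / -2.042 = 0.81048 → 81.048% Rj-26, 18.952% Rj-28.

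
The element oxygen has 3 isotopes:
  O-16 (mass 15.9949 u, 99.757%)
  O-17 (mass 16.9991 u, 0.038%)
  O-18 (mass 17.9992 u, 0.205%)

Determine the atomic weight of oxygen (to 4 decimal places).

15.9994 u

Ar = Σ fᵢ·mᵢ = 0.99757 × 15.9949 + 0.00038 × 16.9991 + 0.00205 × 17.9992
= 15.95603 + 0.00646 + 0.03690 = 15.99939 u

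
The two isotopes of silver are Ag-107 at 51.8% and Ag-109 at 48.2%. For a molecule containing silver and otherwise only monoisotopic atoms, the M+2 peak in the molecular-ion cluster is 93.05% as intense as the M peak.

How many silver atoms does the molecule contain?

1

For n independent Ag atoms, I(M+2)/I(M) = n · (abundance Ag-109) / (abundance Ag-107) = n · 0.482/0.518.
n = 0.9305 × 0.518/0.482 = 1.00 ≈ 1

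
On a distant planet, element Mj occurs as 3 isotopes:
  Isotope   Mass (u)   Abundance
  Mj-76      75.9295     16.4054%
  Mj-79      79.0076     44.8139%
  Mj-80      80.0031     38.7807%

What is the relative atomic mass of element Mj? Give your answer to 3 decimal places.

78.889 u

Ar = Σ fᵢ·mᵢ = 0.164054 × 75.9295 + 0.448139 × 79.0076 + 0.387807 × 80.0031
= 12.45654 + 35.40639 + 31.02576 = 78.88869 u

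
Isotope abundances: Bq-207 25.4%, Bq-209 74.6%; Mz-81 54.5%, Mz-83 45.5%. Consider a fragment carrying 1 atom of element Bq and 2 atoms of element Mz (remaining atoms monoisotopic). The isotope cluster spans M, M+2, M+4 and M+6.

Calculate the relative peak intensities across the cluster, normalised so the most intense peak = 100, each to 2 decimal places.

Element Bq pattern (n=1): 0.2540 : 0.7460
Element Mz pattern (n=2): 0.297025 : 0.49595 : 0.207025
Convolve the two distributions (both contribute in 2-u steps):
  M: 0.2540×0.297025 = 0.075444
  M+2: 0.2540×0.49595 + 0.7460×0.297025 = 0.347552
  M+4: 0.2540×0.207025 + 0.7460×0.49595 = 0.422563
  M+6: 0.7460×0.207025 = 0.154441
Scale to base peak (0.422563) = 100: 17.85 : 82.25 : 100.00 : 36.55

17.85 : 82.25 : 100.00 : 36.55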